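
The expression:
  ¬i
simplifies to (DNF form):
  ¬i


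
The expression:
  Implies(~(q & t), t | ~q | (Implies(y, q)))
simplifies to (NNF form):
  True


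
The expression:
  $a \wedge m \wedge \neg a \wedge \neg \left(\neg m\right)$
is never true.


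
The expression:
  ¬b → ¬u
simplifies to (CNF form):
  b ∨ ¬u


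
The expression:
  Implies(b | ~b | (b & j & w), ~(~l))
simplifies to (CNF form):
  l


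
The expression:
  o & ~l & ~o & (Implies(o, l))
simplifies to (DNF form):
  False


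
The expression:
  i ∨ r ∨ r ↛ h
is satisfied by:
  {i: True, r: True}
  {i: True, r: False}
  {r: True, i: False}


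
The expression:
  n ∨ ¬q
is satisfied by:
  {n: True, q: False}
  {q: False, n: False}
  {q: True, n: True}


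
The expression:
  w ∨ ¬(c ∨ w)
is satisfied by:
  {w: True, c: False}
  {c: False, w: False}
  {c: True, w: True}


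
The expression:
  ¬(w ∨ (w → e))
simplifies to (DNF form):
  False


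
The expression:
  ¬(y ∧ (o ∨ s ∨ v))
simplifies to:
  (¬o ∧ ¬s ∧ ¬v) ∨ ¬y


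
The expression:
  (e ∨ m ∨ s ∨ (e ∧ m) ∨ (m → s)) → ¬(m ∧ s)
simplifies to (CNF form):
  ¬m ∨ ¬s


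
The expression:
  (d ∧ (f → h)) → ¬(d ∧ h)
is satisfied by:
  {h: False, d: False}
  {d: True, h: False}
  {h: True, d: False}


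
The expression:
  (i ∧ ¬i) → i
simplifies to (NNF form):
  True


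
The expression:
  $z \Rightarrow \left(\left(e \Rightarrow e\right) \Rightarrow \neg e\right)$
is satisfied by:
  {e: False, z: False}
  {z: True, e: False}
  {e: True, z: False}


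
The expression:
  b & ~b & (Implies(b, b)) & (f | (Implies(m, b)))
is never true.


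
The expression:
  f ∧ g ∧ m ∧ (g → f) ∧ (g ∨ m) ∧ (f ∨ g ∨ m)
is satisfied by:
  {m: True, g: True, f: True}


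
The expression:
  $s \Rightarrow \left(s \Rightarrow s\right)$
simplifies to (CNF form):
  $\text{True}$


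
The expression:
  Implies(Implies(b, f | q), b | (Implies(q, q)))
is always true.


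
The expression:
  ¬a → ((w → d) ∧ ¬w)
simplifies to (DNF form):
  a ∨ ¬w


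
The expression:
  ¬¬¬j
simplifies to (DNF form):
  ¬j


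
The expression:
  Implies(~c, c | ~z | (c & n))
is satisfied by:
  {c: True, z: False}
  {z: False, c: False}
  {z: True, c: True}


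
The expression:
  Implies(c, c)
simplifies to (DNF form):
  True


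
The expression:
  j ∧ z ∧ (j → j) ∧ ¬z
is never true.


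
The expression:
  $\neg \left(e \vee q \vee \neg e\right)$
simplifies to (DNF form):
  $\text{False}$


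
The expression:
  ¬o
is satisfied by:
  {o: False}


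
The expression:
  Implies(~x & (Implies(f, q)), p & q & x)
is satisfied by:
  {x: True, f: True, q: False}
  {x: True, q: False, f: False}
  {x: True, f: True, q: True}
  {x: True, q: True, f: False}
  {f: True, q: False, x: False}


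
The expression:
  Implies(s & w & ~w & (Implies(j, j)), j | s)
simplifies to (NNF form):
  True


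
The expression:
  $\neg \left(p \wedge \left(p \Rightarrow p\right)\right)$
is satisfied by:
  {p: False}


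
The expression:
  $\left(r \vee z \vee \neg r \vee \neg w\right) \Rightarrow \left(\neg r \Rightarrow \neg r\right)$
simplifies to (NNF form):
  $\text{True}$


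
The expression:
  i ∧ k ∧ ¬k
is never true.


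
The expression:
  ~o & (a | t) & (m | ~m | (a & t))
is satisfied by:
  {a: True, t: True, o: False}
  {a: True, t: False, o: False}
  {t: True, a: False, o: False}


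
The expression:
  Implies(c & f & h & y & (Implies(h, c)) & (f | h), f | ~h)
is always true.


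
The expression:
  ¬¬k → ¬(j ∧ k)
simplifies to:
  ¬j ∨ ¬k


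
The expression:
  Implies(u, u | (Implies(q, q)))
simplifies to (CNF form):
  True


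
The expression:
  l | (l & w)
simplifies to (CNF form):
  l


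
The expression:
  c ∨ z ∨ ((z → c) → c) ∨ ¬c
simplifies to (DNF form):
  True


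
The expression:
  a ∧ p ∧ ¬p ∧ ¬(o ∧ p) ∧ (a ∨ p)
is never true.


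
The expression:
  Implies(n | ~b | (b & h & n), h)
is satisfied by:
  {b: True, h: True, n: False}
  {h: True, n: False, b: False}
  {b: True, h: True, n: True}
  {h: True, n: True, b: False}
  {b: True, n: False, h: False}


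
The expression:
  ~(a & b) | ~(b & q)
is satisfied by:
  {q: False, a: False, b: False}
  {b: True, q: False, a: False}
  {a: True, q: False, b: False}
  {b: True, a: True, q: False}
  {q: True, b: False, a: False}
  {b: True, q: True, a: False}
  {a: True, q: True, b: False}


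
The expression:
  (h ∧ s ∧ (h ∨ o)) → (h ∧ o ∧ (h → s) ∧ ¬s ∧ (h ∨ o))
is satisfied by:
  {s: False, h: False}
  {h: True, s: False}
  {s: True, h: False}


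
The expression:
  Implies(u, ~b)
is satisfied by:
  {u: False, b: False}
  {b: True, u: False}
  {u: True, b: False}


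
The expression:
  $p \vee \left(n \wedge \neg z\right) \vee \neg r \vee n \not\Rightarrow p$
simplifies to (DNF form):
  $n \vee p \vee \neg r$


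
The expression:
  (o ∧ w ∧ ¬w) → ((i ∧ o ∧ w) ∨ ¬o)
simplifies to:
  True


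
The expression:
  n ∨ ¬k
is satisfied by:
  {n: True, k: False}
  {k: False, n: False}
  {k: True, n: True}


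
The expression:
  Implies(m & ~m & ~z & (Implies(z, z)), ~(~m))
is always true.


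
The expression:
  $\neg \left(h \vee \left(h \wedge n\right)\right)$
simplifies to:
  $\neg h$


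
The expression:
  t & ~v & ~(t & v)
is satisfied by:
  {t: True, v: False}


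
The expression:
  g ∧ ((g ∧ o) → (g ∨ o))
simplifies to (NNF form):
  g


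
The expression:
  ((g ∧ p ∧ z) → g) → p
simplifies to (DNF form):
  p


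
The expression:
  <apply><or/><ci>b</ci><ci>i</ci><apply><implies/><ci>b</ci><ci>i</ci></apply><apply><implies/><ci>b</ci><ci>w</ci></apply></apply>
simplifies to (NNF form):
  <true/>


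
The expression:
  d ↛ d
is never true.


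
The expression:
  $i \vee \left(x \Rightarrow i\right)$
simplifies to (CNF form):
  $i \vee \neg x$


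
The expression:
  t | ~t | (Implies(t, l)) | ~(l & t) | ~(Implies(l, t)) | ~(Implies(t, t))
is always true.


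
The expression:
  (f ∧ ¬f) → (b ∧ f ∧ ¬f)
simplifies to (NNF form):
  True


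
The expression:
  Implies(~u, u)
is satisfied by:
  {u: True}


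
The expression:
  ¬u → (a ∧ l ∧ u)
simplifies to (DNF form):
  u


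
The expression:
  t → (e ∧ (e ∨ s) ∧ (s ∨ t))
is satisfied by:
  {e: True, t: False}
  {t: False, e: False}
  {t: True, e: True}


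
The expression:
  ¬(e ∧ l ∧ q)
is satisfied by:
  {l: False, e: False, q: False}
  {q: True, l: False, e: False}
  {e: True, l: False, q: False}
  {q: True, e: True, l: False}
  {l: True, q: False, e: False}
  {q: True, l: True, e: False}
  {e: True, l: True, q: False}


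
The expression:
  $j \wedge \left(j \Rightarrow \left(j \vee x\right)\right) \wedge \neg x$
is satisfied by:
  {j: True, x: False}


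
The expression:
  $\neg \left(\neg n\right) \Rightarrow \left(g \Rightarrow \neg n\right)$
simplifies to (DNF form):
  $\neg g \vee \neg n$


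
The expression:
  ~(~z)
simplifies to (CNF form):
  z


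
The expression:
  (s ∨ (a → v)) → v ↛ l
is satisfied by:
  {v: True, a: True, s: False, l: False}
  {v: True, s: False, a: False, l: False}
  {v: True, a: True, s: True, l: False}
  {v: True, s: True, a: False, l: False}
  {a: True, l: False, s: False, v: False}
  {l: True, a: True, s: False, v: False}


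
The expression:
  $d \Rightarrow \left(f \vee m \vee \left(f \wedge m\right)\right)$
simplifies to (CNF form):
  $f \vee m \vee \neg d$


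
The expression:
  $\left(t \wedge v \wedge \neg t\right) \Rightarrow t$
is always true.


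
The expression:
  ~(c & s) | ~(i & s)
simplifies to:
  ~c | ~i | ~s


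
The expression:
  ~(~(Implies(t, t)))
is always true.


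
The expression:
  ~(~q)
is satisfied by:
  {q: True}


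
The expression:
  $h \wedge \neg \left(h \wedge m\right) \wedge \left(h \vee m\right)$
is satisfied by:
  {h: True, m: False}


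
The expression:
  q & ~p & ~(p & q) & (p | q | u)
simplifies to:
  q & ~p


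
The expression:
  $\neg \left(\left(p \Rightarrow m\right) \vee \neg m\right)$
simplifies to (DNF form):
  $\text{False}$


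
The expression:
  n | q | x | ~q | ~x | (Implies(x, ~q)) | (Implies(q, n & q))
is always true.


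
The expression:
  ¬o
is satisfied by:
  {o: False}


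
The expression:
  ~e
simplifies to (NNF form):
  ~e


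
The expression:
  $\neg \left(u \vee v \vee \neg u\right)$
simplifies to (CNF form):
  $\text{False}$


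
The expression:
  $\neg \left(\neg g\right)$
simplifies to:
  $g$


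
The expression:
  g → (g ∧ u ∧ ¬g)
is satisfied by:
  {g: False}


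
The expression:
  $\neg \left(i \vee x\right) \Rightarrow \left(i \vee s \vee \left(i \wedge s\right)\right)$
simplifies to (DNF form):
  $i \vee s \vee x$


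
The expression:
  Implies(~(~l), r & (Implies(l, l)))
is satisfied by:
  {r: True, l: False}
  {l: False, r: False}
  {l: True, r: True}


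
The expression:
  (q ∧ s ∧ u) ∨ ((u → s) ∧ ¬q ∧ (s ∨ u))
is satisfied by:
  {u: True, s: True, q: False}
  {s: True, q: False, u: False}
  {q: True, u: True, s: True}


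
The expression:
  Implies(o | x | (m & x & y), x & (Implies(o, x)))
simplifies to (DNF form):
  x | ~o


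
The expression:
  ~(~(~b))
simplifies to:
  ~b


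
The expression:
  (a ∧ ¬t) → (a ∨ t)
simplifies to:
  True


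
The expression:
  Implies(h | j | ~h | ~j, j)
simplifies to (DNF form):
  j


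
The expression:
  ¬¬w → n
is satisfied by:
  {n: True, w: False}
  {w: False, n: False}
  {w: True, n: True}


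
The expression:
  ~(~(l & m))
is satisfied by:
  {m: True, l: True}


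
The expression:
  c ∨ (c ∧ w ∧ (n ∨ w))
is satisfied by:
  {c: True}


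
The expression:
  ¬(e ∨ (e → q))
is never true.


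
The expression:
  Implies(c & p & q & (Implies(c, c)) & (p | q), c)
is always true.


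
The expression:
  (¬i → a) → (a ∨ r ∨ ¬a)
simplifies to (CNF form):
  True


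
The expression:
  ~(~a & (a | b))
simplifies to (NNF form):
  a | ~b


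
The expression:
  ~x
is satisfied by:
  {x: False}


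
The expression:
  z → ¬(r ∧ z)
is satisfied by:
  {z: False, r: False}
  {r: True, z: False}
  {z: True, r: False}


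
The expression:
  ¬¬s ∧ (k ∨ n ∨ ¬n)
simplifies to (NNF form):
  s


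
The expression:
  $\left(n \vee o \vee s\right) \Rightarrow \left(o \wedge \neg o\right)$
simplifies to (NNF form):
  $\neg n \wedge \neg o \wedge \neg s$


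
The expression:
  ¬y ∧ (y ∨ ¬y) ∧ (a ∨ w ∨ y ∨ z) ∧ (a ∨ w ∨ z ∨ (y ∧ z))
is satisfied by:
  {a: True, z: True, w: True, y: False}
  {a: True, z: True, w: False, y: False}
  {a: True, w: True, z: False, y: False}
  {a: True, w: False, z: False, y: False}
  {z: True, w: True, a: False, y: False}
  {z: True, w: False, a: False, y: False}
  {w: True, a: False, z: False, y: False}


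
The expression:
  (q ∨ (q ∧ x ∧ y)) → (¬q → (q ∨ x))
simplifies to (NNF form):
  True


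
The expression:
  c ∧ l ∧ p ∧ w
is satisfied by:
  {c: True, p: True, w: True, l: True}


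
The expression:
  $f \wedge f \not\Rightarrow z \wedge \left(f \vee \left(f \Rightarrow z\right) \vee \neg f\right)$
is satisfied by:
  {f: True, z: False}


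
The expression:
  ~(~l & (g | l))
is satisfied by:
  {l: True, g: False}
  {g: False, l: False}
  {g: True, l: True}


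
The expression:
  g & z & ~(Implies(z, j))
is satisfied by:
  {z: True, g: True, j: False}


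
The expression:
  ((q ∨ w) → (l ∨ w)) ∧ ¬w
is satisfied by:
  {l: True, w: False, q: False}
  {l: False, w: False, q: False}
  {q: True, l: True, w: False}


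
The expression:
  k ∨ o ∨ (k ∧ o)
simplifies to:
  k ∨ o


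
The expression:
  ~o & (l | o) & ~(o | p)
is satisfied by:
  {l: True, o: False, p: False}


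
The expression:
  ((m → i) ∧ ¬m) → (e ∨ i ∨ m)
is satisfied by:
  {i: True, m: True, e: True}
  {i: True, m: True, e: False}
  {i: True, e: True, m: False}
  {i: True, e: False, m: False}
  {m: True, e: True, i: False}
  {m: True, e: False, i: False}
  {e: True, m: False, i: False}


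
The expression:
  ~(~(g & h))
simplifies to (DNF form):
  g & h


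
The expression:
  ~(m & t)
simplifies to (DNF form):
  ~m | ~t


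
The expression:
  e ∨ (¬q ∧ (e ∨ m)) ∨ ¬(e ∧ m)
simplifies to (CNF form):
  True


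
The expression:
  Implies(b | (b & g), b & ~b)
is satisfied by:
  {b: False}


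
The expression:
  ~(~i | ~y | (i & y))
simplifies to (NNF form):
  False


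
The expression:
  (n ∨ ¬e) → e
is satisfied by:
  {e: True}


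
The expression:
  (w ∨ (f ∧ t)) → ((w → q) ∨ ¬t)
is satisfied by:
  {q: True, w: False, t: False}
  {w: False, t: False, q: False}
  {q: True, t: True, w: False}
  {t: True, w: False, q: False}
  {q: True, w: True, t: False}
  {w: True, q: False, t: False}
  {q: True, t: True, w: True}


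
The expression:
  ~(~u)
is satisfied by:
  {u: True}


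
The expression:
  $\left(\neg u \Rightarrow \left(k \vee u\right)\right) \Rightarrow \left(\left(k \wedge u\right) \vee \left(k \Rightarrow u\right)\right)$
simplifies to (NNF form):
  $u \vee \neg k$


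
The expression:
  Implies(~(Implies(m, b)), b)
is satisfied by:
  {b: True, m: False}
  {m: False, b: False}
  {m: True, b: True}


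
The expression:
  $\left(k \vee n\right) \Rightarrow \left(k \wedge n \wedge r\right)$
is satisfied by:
  {r: True, n: False, k: False}
  {r: False, n: False, k: False}
  {n: True, k: True, r: True}


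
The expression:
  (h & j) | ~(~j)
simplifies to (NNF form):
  j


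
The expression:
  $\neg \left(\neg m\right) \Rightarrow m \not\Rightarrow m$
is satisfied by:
  {m: False}


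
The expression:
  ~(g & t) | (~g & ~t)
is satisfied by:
  {g: False, t: False}
  {t: True, g: False}
  {g: True, t: False}


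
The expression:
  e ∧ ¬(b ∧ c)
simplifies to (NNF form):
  e ∧ (¬b ∨ ¬c)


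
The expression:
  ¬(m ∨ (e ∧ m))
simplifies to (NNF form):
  ¬m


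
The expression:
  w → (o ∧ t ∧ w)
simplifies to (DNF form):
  (o ∧ t) ∨ ¬w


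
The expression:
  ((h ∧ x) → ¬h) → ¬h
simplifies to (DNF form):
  x ∨ ¬h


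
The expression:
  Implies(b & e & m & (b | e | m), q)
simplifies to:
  q | ~b | ~e | ~m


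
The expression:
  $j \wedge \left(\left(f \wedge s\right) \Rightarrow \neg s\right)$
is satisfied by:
  {j: True, s: False, f: False}
  {f: True, j: True, s: False}
  {s: True, j: True, f: False}


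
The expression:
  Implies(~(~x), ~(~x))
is always true.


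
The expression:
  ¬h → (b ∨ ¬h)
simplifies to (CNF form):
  True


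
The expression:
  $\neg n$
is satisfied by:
  {n: False}


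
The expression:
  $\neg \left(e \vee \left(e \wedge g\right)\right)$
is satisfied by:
  {e: False}


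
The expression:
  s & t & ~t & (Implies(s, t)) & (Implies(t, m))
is never true.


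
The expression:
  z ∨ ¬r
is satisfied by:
  {z: True, r: False}
  {r: False, z: False}
  {r: True, z: True}


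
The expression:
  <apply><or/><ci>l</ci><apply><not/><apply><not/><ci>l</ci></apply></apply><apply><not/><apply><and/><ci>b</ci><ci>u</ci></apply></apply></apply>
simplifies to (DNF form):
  <apply><or/><ci>l</ci><apply><not/><ci>b</ci></apply><apply><not/><ci>u</ci></apply></apply>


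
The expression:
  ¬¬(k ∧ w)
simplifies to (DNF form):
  k ∧ w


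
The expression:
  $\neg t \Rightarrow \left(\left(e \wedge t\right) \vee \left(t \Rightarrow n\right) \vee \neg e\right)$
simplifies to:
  $\text{True}$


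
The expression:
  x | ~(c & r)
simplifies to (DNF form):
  x | ~c | ~r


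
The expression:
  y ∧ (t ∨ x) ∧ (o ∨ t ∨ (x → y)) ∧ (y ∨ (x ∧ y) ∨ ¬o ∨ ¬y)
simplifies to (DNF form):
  (t ∧ y) ∨ (x ∧ y)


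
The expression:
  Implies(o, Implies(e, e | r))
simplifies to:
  True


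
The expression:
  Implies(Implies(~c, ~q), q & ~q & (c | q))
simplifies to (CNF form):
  q & ~c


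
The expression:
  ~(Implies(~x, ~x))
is never true.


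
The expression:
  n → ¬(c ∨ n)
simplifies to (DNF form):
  ¬n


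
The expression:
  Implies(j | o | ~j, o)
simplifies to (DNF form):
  o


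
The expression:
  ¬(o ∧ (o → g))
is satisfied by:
  {g: False, o: False}
  {o: True, g: False}
  {g: True, o: False}


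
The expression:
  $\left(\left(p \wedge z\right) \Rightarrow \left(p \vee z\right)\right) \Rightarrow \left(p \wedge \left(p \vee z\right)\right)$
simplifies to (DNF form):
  $p$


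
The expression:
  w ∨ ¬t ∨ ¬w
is always true.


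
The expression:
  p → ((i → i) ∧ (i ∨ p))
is always true.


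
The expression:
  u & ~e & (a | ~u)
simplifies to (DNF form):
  a & u & ~e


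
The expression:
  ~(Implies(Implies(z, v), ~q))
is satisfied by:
  {v: True, q: True, z: False}
  {q: True, z: False, v: False}
  {z: True, v: True, q: True}


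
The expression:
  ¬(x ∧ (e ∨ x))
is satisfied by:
  {x: False}


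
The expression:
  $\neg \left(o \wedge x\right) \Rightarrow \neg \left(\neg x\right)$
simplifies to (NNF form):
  $x$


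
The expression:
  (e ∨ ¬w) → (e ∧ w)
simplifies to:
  w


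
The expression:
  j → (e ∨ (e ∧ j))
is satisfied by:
  {e: True, j: False}
  {j: False, e: False}
  {j: True, e: True}


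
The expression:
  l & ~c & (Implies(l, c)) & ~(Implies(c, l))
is never true.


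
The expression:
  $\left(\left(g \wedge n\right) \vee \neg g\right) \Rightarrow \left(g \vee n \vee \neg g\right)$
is always true.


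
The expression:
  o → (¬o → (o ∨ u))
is always true.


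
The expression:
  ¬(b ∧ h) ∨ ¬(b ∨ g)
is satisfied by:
  {h: False, b: False}
  {b: True, h: False}
  {h: True, b: False}


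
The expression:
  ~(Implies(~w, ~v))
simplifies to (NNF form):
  v & ~w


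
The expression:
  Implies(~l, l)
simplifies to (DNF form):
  l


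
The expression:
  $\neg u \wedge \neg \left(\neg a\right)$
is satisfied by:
  {a: True, u: False}


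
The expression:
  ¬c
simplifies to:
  ¬c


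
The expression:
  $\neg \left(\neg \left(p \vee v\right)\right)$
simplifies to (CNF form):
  $p \vee v$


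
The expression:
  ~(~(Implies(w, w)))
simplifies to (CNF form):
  True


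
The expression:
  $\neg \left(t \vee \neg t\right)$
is never true.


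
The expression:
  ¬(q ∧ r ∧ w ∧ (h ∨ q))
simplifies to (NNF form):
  ¬q ∨ ¬r ∨ ¬w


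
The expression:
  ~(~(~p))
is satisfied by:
  {p: False}


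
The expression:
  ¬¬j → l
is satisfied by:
  {l: True, j: False}
  {j: False, l: False}
  {j: True, l: True}


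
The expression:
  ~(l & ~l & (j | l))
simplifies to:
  True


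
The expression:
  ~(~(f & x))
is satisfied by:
  {x: True, f: True}


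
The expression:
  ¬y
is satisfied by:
  {y: False}


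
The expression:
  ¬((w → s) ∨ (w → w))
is never true.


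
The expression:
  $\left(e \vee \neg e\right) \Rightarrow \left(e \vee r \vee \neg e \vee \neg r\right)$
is always true.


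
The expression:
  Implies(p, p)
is always true.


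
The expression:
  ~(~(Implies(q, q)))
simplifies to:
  True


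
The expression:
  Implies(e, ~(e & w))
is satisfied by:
  {w: False, e: False}
  {e: True, w: False}
  {w: True, e: False}


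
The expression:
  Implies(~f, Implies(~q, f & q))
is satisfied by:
  {q: True, f: True}
  {q: True, f: False}
  {f: True, q: False}


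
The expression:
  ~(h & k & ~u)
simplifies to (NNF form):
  u | ~h | ~k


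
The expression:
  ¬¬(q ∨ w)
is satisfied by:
  {q: True, w: True}
  {q: True, w: False}
  {w: True, q: False}


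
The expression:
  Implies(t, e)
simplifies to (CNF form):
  e | ~t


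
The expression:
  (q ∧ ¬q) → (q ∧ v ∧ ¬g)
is always true.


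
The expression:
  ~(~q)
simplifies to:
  q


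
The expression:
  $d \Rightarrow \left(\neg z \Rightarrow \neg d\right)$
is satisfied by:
  {z: True, d: False}
  {d: False, z: False}
  {d: True, z: True}


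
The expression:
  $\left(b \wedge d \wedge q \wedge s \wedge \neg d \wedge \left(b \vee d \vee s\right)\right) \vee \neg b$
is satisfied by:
  {b: False}


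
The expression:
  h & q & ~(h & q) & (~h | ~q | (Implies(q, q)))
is never true.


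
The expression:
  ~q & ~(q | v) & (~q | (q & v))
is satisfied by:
  {q: False, v: False}


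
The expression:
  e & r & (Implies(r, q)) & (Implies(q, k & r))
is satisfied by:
  {r: True, e: True, q: True, k: True}


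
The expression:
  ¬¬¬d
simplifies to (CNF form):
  ¬d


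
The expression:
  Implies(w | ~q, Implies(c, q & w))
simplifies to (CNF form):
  q | ~c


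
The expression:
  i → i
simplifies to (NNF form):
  True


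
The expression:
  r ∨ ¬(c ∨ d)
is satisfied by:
  {r: True, c: False, d: False}
  {r: True, d: True, c: False}
  {r: True, c: True, d: False}
  {r: True, d: True, c: True}
  {d: False, c: False, r: False}


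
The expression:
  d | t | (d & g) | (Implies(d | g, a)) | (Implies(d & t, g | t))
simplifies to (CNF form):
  True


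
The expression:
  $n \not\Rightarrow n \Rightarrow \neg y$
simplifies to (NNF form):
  $\text{True}$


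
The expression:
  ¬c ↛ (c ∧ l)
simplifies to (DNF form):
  ¬c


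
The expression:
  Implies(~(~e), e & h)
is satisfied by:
  {h: True, e: False}
  {e: False, h: False}
  {e: True, h: True}


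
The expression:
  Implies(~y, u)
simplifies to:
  u | y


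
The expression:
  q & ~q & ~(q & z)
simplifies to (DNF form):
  False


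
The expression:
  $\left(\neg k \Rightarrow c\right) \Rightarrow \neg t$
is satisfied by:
  {k: False, t: False, c: False}
  {c: True, k: False, t: False}
  {k: True, c: False, t: False}
  {c: True, k: True, t: False}
  {t: True, c: False, k: False}


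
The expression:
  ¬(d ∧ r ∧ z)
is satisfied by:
  {z: False, d: False, r: False}
  {r: True, z: False, d: False}
  {d: True, z: False, r: False}
  {r: True, d: True, z: False}
  {z: True, r: False, d: False}
  {r: True, z: True, d: False}
  {d: True, z: True, r: False}


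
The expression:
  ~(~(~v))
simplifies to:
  ~v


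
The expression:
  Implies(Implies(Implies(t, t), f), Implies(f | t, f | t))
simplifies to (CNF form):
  True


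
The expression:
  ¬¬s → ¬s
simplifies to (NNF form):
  ¬s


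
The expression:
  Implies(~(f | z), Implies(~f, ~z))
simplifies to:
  True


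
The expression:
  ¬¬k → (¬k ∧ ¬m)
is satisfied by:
  {k: False}


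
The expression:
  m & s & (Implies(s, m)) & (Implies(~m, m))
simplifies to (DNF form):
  m & s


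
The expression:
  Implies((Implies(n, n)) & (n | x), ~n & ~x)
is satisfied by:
  {n: False, x: False}


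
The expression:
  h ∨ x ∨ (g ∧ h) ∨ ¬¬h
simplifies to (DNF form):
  h ∨ x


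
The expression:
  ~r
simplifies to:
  ~r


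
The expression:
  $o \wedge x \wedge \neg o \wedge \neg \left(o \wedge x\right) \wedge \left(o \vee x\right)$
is never true.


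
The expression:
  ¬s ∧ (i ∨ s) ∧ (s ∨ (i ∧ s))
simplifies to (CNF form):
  False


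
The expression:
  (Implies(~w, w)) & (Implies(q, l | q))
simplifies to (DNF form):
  w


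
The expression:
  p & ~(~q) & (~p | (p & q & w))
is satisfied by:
  {p: True, w: True, q: True}


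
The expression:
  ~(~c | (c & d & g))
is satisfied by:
  {c: True, g: False, d: False}
  {c: True, d: True, g: False}
  {c: True, g: True, d: False}


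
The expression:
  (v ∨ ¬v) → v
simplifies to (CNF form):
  v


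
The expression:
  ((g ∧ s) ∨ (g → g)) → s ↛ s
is never true.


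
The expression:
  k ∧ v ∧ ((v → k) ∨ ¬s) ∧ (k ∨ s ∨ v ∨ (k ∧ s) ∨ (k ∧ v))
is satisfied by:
  {k: True, v: True}


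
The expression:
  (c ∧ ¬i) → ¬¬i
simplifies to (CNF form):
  i ∨ ¬c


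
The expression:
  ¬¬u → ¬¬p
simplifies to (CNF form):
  p ∨ ¬u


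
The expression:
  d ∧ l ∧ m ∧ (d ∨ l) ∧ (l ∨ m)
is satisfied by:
  {m: True, d: True, l: True}


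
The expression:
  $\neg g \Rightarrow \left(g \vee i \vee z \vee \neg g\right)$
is always true.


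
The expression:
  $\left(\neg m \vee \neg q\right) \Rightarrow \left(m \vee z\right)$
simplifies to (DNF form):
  $m \vee z$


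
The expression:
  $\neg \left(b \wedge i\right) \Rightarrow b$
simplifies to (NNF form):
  $b$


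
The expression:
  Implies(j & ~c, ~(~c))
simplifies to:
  c | ~j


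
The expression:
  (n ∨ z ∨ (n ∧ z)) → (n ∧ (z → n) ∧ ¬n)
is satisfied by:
  {n: False, z: False}


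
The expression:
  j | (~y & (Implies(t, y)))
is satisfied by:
  {j: True, y: False, t: False}
  {t: True, j: True, y: False}
  {j: True, y: True, t: False}
  {t: True, j: True, y: True}
  {t: False, y: False, j: False}


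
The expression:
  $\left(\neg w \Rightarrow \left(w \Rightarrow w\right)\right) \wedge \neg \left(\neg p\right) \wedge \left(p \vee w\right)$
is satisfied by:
  {p: True}


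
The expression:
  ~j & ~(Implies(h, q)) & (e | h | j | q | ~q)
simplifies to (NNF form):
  h & ~j & ~q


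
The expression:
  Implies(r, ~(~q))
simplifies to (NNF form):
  q | ~r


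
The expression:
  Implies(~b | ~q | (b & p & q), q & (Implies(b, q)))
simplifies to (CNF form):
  q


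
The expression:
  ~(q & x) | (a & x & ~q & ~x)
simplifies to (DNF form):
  ~q | ~x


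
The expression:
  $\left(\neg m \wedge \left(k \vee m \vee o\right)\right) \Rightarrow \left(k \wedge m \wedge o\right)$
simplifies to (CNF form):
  $\left(m \vee \neg k\right) \wedge \left(m \vee \neg o\right)$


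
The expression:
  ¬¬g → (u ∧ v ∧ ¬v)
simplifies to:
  ¬g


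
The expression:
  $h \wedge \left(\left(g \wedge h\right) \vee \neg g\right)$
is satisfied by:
  {h: True}


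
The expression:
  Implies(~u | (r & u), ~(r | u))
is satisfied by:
  {r: False}


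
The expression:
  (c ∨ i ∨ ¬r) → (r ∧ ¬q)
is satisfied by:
  {r: True, i: False, c: False, q: False}
  {r: True, c: True, i: False, q: False}
  {r: True, i: True, c: False, q: False}
  {r: True, c: True, i: True, q: False}
  {r: True, q: True, i: False, c: False}


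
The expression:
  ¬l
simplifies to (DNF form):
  ¬l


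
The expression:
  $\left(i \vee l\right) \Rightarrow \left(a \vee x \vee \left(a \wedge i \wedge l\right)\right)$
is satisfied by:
  {a: True, x: True, i: False, l: False}
  {a: True, x: True, l: True, i: False}
  {a: True, x: True, i: True, l: False}
  {a: True, x: True, l: True, i: True}
  {a: True, i: False, l: False, x: False}
  {a: True, l: True, i: False, x: False}
  {a: True, i: True, l: False, x: False}
  {a: True, l: True, i: True, x: False}
  {x: True, i: False, l: False, a: False}
  {l: True, x: True, i: False, a: False}
  {x: True, i: True, l: False, a: False}
  {l: True, x: True, i: True, a: False}
  {x: False, i: False, l: False, a: False}


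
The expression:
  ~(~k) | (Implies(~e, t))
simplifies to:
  e | k | t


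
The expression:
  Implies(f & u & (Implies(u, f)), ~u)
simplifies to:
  ~f | ~u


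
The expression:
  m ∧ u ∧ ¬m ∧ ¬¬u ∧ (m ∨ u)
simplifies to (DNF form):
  False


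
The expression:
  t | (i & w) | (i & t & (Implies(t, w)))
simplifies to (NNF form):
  t | (i & w)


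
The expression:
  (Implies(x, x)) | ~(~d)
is always true.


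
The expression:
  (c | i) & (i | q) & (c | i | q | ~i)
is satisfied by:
  {i: True, q: True, c: True}
  {i: True, q: True, c: False}
  {i: True, c: True, q: False}
  {i: True, c: False, q: False}
  {q: True, c: True, i: False}


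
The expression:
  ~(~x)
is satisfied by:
  {x: True}


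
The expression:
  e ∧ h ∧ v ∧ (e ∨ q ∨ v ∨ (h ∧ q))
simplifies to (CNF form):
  e ∧ h ∧ v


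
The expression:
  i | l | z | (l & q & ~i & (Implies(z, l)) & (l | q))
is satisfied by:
  {i: True, z: True, l: True}
  {i: True, z: True, l: False}
  {i: True, l: True, z: False}
  {i: True, l: False, z: False}
  {z: True, l: True, i: False}
  {z: True, l: False, i: False}
  {l: True, z: False, i: False}


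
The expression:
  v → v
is always true.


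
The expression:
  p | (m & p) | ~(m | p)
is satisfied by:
  {p: True, m: False}
  {m: False, p: False}
  {m: True, p: True}


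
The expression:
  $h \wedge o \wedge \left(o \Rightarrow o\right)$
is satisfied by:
  {h: True, o: True}


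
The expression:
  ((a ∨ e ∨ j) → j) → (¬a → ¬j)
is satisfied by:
  {a: True, j: False}
  {j: False, a: False}
  {j: True, a: True}


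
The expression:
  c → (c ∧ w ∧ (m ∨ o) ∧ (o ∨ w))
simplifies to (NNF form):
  (m ∧ w) ∨ (o ∧ w) ∨ ¬c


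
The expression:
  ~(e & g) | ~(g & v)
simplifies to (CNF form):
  ~e | ~g | ~v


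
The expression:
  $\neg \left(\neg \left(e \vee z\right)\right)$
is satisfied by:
  {z: True, e: True}
  {z: True, e: False}
  {e: True, z: False}


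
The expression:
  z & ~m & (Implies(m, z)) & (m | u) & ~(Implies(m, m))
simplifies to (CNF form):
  False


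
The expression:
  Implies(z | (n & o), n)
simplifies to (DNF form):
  n | ~z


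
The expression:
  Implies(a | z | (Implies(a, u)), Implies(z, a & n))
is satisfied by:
  {a: True, n: True, z: False}
  {a: True, n: False, z: False}
  {n: True, a: False, z: False}
  {a: False, n: False, z: False}
  {a: True, z: True, n: True}


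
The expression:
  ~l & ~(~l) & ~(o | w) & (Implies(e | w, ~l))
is never true.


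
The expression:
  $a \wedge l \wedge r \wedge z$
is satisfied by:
  {r: True, z: True, a: True, l: True}


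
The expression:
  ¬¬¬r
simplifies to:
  ¬r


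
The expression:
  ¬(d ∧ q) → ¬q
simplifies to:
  d ∨ ¬q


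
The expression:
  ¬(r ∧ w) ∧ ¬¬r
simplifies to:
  r ∧ ¬w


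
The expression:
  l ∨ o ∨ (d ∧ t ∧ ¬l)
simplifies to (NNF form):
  l ∨ o ∨ (d ∧ t)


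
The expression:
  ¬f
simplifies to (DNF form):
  ¬f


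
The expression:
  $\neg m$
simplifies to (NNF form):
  $\neg m$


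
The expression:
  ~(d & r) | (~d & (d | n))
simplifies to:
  ~d | ~r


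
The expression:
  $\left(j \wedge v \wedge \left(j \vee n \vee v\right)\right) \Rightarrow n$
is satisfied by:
  {n: True, v: False, j: False}
  {v: False, j: False, n: False}
  {j: True, n: True, v: False}
  {j: True, v: False, n: False}
  {n: True, v: True, j: False}
  {v: True, n: False, j: False}
  {j: True, v: True, n: True}


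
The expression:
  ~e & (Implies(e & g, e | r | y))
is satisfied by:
  {e: False}


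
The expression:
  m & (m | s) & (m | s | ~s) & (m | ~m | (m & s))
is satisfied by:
  {m: True}


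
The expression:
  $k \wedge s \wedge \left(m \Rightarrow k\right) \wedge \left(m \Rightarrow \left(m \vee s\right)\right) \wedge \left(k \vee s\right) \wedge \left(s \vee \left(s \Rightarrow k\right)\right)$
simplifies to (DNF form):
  $k \wedge s$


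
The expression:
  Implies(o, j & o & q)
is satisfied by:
  {j: True, q: True, o: False}
  {j: True, q: False, o: False}
  {q: True, j: False, o: False}
  {j: False, q: False, o: False}
  {o: True, j: True, q: True}


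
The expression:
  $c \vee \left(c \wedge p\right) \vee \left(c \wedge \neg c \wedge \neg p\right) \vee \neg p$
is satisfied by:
  {c: True, p: False}
  {p: False, c: False}
  {p: True, c: True}


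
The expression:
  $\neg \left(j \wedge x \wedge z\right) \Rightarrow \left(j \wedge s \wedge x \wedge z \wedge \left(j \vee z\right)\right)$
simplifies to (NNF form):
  $j \wedge x \wedge z$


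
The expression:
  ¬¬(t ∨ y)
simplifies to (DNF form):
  t ∨ y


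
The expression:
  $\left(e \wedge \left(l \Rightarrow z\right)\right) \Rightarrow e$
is always true.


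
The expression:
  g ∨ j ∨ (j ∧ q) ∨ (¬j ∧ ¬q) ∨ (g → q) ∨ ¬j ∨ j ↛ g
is always true.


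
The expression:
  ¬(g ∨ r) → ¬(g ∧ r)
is always true.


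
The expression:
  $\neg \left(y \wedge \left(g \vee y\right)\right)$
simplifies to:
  $\neg y$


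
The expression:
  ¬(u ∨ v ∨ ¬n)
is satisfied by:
  {n: True, u: False, v: False}


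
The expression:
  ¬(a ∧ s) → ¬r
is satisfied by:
  {a: True, s: True, r: False}
  {a: True, s: False, r: False}
  {s: True, a: False, r: False}
  {a: False, s: False, r: False}
  {r: True, a: True, s: True}


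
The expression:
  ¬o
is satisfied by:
  {o: False}


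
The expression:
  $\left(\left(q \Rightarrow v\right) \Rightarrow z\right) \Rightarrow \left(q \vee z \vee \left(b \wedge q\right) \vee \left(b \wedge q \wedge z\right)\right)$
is always true.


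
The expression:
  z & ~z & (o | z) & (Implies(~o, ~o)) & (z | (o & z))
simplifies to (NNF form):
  False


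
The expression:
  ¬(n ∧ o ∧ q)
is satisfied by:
  {o: False, q: False, n: False}
  {n: True, o: False, q: False}
  {q: True, o: False, n: False}
  {n: True, q: True, o: False}
  {o: True, n: False, q: False}
  {n: True, o: True, q: False}
  {q: True, o: True, n: False}


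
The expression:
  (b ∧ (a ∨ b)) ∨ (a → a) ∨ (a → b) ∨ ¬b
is always true.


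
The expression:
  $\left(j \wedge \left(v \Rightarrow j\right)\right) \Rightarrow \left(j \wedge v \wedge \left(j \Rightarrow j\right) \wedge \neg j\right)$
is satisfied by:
  {j: False}


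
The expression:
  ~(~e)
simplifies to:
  e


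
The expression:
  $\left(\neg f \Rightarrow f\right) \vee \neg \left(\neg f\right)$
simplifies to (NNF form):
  $f$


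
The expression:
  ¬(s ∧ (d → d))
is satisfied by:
  {s: False}


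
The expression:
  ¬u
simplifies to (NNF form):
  ¬u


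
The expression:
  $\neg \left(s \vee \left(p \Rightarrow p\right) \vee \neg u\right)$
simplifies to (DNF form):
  $\text{False}$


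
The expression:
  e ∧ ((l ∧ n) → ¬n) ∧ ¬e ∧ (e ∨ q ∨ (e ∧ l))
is never true.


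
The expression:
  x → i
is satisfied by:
  {i: True, x: False}
  {x: False, i: False}
  {x: True, i: True}


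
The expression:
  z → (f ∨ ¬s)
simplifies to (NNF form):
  f ∨ ¬s ∨ ¬z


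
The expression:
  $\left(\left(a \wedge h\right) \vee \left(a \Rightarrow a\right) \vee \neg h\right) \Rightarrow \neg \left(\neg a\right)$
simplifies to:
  $a$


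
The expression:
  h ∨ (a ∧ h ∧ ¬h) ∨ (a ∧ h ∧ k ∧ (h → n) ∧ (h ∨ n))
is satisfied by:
  {h: True}


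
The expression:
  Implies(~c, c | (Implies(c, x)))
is always true.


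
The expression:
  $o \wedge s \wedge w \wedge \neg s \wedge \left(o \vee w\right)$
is never true.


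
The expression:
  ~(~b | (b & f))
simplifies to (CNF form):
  b & ~f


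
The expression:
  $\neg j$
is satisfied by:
  {j: False}


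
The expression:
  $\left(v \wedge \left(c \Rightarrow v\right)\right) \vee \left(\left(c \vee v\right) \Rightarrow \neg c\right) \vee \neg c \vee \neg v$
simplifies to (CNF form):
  $\text{True}$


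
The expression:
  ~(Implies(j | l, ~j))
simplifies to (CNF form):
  j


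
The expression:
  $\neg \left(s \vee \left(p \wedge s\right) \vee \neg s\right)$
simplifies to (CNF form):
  $\text{False}$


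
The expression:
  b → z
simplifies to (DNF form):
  z ∨ ¬b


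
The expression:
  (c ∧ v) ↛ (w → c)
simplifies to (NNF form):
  False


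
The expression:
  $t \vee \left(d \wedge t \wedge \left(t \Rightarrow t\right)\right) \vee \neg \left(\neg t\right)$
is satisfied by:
  {t: True}


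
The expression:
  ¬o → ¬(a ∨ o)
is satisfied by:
  {o: True, a: False}
  {a: False, o: False}
  {a: True, o: True}


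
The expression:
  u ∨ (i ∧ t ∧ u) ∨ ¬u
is always true.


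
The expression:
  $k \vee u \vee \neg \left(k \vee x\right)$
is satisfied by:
  {k: True, u: True, x: False}
  {k: True, u: False, x: False}
  {u: True, k: False, x: False}
  {k: False, u: False, x: False}
  {x: True, k: True, u: True}
  {x: True, k: True, u: False}
  {x: True, u: True, k: False}


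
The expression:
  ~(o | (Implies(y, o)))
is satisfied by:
  {y: True, o: False}


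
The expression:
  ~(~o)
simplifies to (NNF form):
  o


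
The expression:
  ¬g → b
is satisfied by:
  {b: True, g: True}
  {b: True, g: False}
  {g: True, b: False}


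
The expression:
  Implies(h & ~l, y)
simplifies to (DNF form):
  l | y | ~h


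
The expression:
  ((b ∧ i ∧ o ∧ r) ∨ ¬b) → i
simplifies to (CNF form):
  b ∨ i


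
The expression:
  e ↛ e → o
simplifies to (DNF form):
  True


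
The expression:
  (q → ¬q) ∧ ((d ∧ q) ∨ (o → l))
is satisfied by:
  {l: True, q: False, o: False}
  {q: False, o: False, l: False}
  {l: True, o: True, q: False}


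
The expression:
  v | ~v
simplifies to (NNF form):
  True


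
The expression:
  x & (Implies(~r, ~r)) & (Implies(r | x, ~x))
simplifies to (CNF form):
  False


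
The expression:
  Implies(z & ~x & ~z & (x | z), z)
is always true.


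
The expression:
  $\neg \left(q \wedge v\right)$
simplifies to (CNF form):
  $\neg q \vee \neg v$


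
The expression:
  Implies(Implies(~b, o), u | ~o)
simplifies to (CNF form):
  u | ~o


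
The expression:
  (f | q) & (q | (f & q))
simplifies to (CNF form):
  q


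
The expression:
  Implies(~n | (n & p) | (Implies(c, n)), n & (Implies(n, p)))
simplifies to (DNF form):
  n & p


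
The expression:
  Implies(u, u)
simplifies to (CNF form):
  True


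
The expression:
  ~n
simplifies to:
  ~n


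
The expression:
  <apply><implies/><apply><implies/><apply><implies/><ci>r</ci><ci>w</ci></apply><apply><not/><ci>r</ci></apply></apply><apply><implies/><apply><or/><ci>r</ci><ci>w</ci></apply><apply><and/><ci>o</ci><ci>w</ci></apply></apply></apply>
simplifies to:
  <apply><or/><apply><and/><ci>r</ci><ci>w</ci></apply><apply><and/><ci>o</ci><apply><not/><ci>r</ci></apply></apply><apply><and/><apply><not/><ci>r</ci></apply><apply><not/><ci>w</ci></apply></apply></apply>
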